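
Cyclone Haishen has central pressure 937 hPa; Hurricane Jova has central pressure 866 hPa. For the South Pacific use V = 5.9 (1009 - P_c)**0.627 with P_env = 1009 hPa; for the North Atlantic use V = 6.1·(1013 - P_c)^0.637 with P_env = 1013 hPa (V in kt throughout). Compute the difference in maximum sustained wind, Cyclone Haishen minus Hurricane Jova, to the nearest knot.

Cyclone Haishen: ΔP = 72; V ≈ 5.9 × 72^0.627 ≈ 86.18 kt.
Hurricane Jova: ΔP = 147; V ≈ 6.1 × 147^0.637 ≈ 146.52 kt.
Difference ≈ 86.18 − 146.52 = -60.34 → -60 kt.

-60 kt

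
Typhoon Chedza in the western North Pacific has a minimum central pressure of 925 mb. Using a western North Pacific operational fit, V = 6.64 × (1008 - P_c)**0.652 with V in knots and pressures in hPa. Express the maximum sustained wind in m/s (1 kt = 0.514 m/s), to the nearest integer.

61 m/s

ΔP = 1008 − 925 = 83 mb.
V ≈ 6.64 × 83^0.652 = 6.64 × 17.834 ≈ 118.415 kt.
118.415 × 0.514 ≈ 60.87 m/s → 61 m/s.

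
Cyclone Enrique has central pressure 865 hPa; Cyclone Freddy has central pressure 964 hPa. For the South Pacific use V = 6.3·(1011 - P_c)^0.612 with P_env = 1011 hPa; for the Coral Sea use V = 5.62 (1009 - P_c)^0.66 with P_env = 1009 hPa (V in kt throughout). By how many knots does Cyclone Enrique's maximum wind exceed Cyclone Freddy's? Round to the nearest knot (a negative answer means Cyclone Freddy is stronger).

64 kt

Cyclone Enrique: ΔP = 146; V ≈ 6.3 × 146^0.612 ≈ 133.02 kt.
Cyclone Freddy: ΔP = 45; V ≈ 5.62 × 45^0.66 ≈ 69.32 kt.
Difference ≈ 133.02 − 69.32 = 63.70 → 64 kt.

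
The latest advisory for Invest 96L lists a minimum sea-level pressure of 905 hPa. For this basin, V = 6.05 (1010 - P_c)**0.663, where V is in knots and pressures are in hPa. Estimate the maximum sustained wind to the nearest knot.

ΔP = 1010 − 905 = 105 hPa.
105^0.663 ≈ 21.880.
V ≈ 6.05 × 21.880 ≈ 132.4 kt.

132 kt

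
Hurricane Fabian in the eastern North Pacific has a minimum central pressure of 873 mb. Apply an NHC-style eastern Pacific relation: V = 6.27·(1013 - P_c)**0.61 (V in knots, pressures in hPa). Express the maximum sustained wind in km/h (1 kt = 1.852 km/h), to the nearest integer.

ΔP = 1013 − 873 = 140 mb.
V ≈ 6.27 × 140^0.61 = 6.27 × 20.377 ≈ 127.763 kt.
127.763 × 1.852 ≈ 236.62 km/h → 237 km/h.

237 km/h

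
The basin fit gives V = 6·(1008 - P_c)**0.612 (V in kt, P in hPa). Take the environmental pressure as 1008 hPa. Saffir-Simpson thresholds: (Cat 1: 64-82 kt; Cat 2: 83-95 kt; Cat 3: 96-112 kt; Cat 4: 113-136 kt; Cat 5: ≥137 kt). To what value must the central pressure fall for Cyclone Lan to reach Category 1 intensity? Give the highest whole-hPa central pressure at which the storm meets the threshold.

960 hPa

Category 1 begins at V = 64 kt.
Required ΔP = (64/6)^(1/0.612) = 10.667^1.634 ≈ 47.84 hPa.
P_c ≤ 1008 − 47.84 = 960.16, so the highest integer P_c is 960 hPa.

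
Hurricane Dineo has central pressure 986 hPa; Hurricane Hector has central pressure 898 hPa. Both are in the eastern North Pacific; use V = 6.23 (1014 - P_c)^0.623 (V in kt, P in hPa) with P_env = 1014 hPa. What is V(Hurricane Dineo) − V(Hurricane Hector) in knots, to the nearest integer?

Hurricane Dineo: ΔP = 28; V ≈ 6.23 × 28^0.623 ≈ 49.67 kt.
Hurricane Hector: ΔP = 116; V ≈ 6.23 × 116^0.623 ≈ 120.41 kt.
Difference ≈ 49.67 − 120.41 = -70.74 → -71 kt.

-71 kt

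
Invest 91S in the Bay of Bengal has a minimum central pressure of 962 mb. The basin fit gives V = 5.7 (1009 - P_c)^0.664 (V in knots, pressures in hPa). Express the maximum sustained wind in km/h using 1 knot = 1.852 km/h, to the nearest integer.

ΔP = 1009 − 962 = 47 mb.
V ≈ 5.7 × 47^0.664 = 5.7 × 12.891 ≈ 73.476 kt.
73.476 × 1.852 ≈ 136.08 km/h → 136 km/h.

136 km/h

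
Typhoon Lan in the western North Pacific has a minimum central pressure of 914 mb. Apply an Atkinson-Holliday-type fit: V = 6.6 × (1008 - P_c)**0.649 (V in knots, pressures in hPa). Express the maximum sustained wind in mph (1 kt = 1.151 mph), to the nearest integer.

145 mph

ΔP = 1008 − 914 = 94 mb.
V ≈ 6.6 × 94^0.649 = 6.6 × 19.079 ≈ 125.923 kt.
125.923 × 1.151 ≈ 144.94 mph → 145 mph.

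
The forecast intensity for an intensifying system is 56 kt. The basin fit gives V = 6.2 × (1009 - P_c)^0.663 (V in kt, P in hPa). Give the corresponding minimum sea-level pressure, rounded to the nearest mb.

ΔP = (V / 6.2)^(1/0.663) = (56/6.2)^1.508.
56/6.2 = 9.032; 9.032^1.508 ≈ 27.65 mb.
P_c = 1009 − 27.65 = 981.35 ≈ 981 mb.

981 mb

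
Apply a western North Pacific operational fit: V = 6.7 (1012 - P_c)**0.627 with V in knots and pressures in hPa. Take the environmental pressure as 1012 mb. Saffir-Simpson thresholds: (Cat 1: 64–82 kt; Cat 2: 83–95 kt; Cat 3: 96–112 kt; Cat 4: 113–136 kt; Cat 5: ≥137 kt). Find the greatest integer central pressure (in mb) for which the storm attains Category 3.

942 mb

Category 3 begins at V = 96 kt.
Required ΔP = (96/6.7)^(1/0.627) = 14.328^1.595 ≈ 69.83 mb.
P_c ≤ 1012 − 69.83 = 942.17, so the highest integer P_c is 942 mb.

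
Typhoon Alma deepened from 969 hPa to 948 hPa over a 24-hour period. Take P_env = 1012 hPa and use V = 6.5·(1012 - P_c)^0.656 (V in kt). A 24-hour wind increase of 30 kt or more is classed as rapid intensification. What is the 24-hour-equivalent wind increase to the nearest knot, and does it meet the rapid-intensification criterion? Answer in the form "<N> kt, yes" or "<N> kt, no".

V₁: ΔP = 43, V ≈ 6.5 × 43^0.656 ≈ 76.64 kt.
V₂: ΔP = 64, V ≈ 6.5 × 64^0.656 ≈ 99.49 kt.
ΔV over 24 h = 22.85 kt → 24 h equivalent = 22.85 × 24/24 ≈ 22.85 kt.
23 kt < 30 kt ⇒ not rapid intensification.

23 kt, no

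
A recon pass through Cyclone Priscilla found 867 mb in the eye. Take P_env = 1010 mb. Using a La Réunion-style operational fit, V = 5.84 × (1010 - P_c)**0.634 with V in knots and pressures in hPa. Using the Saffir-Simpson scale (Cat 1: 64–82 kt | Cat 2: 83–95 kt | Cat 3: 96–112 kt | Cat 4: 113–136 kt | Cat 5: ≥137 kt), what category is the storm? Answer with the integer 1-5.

4

ΔP = 1010 − 867 = 143 mb.
V ≈ 5.84 × 143^0.634 = 5.84 × 23.25 ≈ 136 kt.
136 kt falls in the Category 4 band.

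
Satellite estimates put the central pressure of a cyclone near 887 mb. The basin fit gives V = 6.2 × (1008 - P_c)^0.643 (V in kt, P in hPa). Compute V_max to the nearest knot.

ΔP = 1008 − 887 = 121 mb.
121^0.643 ≈ 21.839.
V ≈ 6.2 × 21.839 ≈ 135.4 kt.

135 kt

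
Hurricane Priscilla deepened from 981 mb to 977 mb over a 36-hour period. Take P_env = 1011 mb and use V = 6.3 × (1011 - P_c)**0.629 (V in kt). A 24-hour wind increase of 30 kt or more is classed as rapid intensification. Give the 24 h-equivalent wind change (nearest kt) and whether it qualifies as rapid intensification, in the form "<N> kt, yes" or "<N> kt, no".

3 kt, no

V₁: ΔP = 30, V ≈ 6.3 × 30^0.629 ≈ 53.51 kt.
V₂: ΔP = 34, V ≈ 6.3 × 34^0.629 ≈ 57.89 kt.
ΔV over 36 h = 4.38 kt → 24 h equivalent = 4.38 × 24/36 ≈ 2.92 kt.
3 kt < 30 kt ⇒ not rapid intensification.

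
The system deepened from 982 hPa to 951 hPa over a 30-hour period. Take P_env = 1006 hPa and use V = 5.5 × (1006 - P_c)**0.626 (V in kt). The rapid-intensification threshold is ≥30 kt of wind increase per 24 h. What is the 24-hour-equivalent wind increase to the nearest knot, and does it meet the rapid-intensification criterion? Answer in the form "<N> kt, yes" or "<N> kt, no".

V₁: ΔP = 24, V ≈ 5.5 × 24^0.626 ≈ 40.21 kt.
V₂: ΔP = 55, V ≈ 5.5 × 55^0.626 ≈ 67.58 kt.
ΔV over 30 h = 27.37 kt → 24 h equivalent = 27.37 × 24/30 ≈ 21.90 kt.
22 kt < 30 kt ⇒ not rapid intensification.

22 kt, no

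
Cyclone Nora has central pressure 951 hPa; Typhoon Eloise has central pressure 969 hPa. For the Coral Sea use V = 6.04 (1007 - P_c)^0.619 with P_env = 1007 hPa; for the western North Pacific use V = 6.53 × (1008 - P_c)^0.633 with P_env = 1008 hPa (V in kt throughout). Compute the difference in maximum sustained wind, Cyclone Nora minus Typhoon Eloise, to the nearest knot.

Cyclone Nora: ΔP = 56; V ≈ 6.04 × 56^0.619 ≈ 72.97 kt.
Typhoon Eloise: ΔP = 39; V ≈ 6.53 × 39^0.633 ≈ 66.38 kt.
Difference ≈ 72.97 − 66.38 = 6.59 → 7 kt.

7 kt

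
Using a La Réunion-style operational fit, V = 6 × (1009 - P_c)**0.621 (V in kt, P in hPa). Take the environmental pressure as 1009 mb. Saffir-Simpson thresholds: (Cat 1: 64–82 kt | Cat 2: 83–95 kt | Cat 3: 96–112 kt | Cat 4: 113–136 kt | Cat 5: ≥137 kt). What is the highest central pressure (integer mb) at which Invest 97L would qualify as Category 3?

Category 3 begins at V = 96 kt.
Required ΔP = (96/6)^(1/0.621) = 16.000^1.610 ≈ 86.90 mb.
P_c ≤ 1009 − 86.90 = 922.10, so the highest integer P_c is 922 mb.

922 mb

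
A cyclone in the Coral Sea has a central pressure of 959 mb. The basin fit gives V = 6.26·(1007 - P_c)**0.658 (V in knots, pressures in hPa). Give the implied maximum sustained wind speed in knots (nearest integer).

ΔP = 1007 − 959 = 48 mb.
48^0.658 ≈ 12.772.
V ≈ 6.26 × 12.772 ≈ 80.0 kt.

80 kt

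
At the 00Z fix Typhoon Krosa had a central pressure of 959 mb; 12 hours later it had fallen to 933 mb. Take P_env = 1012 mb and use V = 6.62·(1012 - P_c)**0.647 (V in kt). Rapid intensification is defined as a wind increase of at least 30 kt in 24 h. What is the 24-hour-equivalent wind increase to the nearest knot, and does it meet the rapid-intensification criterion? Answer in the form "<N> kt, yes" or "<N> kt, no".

V₁: ΔP = 53, V ≈ 6.62 × 53^0.647 ≈ 86.39 kt.
V₂: ΔP = 79, V ≈ 6.62 × 79^0.647 ≈ 111.85 kt.
ΔV over 12 h = 25.46 kt → 24 h equivalent = 25.46 × 24/12 ≈ 50.92 kt.
51 kt ≥ 30 kt ⇒ rapid intensification.

51 kt, yes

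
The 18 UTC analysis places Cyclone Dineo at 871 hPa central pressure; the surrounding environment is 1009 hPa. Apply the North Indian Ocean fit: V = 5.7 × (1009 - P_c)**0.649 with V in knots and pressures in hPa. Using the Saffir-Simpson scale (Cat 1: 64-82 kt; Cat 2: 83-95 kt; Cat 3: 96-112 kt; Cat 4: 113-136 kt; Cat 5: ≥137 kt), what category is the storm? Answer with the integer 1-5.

ΔP = 1009 − 871 = 138 hPa.
V ≈ 5.7 × 138^0.649 = 5.7 × 24.48 ≈ 140 kt.
140 kt falls in the Category 5 band.

5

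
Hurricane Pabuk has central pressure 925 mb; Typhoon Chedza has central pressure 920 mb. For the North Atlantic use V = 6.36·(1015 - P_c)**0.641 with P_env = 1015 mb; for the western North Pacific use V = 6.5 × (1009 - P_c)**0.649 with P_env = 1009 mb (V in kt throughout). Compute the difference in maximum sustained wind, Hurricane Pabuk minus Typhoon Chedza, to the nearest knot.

-6 kt

Hurricane Pabuk: ΔP = 90; V ≈ 6.36 × 90^0.641 ≈ 113.80 kt.
Typhoon Chedza: ΔP = 89; V ≈ 6.5 × 89^0.649 ≈ 119.69 kt.
Difference ≈ 113.80 − 119.69 = -5.89 → -6 kt.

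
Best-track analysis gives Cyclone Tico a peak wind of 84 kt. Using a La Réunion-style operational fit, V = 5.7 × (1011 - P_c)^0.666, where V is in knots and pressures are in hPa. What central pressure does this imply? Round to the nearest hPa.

954 hPa

ΔP = (V / 5.7)^(1/0.666) = (84/5.7)^1.502.
84/5.7 = 14.737; 14.737^1.502 ≈ 56.80 hPa.
P_c = 1011 − 56.80 = 954.20 ≈ 954 hPa.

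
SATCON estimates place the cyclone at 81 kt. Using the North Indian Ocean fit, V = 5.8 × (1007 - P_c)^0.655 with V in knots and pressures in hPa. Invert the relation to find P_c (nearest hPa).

951 hPa

ΔP = (V / 5.8)^(1/0.655) = (81/5.8)^1.527.
81/5.8 = 13.966; 13.966^1.527 ≈ 56.00 hPa.
P_c = 1007 − 56.00 = 951.00 ≈ 951 hPa.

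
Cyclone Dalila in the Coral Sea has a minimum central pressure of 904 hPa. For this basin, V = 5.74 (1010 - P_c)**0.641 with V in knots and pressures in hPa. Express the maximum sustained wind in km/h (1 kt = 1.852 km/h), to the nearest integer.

211 km/h

ΔP = 1010 − 904 = 106 hPa.
V ≈ 5.74 × 106^0.641 = 5.74 × 19.871 ≈ 114.060 kt.
114.060 × 1.852 ≈ 211.24 km/h → 211 km/h.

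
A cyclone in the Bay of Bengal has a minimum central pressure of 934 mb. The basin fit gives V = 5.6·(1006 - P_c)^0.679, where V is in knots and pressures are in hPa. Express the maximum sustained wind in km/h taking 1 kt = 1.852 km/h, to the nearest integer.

189 km/h

ΔP = 1006 − 934 = 72 mb.
V ≈ 5.6 × 72^0.679 = 5.6 × 18.244 ≈ 102.168 kt.
102.168 × 1.852 ≈ 189.22 km/h → 189 km/h.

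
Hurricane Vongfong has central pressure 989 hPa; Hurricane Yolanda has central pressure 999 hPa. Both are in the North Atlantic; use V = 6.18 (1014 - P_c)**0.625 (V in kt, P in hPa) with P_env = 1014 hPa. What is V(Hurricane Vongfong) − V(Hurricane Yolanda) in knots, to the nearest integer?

Hurricane Vongfong: ΔP = 25; V ≈ 6.18 × 25^0.625 ≈ 46.21 kt.
Hurricane Yolanda: ΔP = 15; V ≈ 6.18 × 15^0.625 ≈ 33.58 kt.
Difference ≈ 46.21 − 33.58 = 12.63 → 13 kt.

13 kt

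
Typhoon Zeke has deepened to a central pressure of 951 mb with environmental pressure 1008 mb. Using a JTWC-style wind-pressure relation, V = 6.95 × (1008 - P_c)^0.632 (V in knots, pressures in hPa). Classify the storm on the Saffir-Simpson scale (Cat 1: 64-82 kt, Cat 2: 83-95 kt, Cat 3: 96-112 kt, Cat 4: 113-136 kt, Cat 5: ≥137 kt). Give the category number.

ΔP = 1008 − 951 = 57 mb.
V ≈ 6.95 × 57^0.632 = 6.95 × 12.87 ≈ 89 kt.
89 kt falls in the Category 2 band.

2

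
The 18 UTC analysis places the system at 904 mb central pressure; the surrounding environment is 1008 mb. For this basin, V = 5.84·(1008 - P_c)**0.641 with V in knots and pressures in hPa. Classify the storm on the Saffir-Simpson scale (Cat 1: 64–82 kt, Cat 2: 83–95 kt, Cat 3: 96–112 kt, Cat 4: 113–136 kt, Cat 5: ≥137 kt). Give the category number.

4

ΔP = 1008 − 904 = 104 mb.
V ≈ 5.84 × 104^0.641 = 5.84 × 19.63 ≈ 115 kt.
115 kt falls in the Category 4 band.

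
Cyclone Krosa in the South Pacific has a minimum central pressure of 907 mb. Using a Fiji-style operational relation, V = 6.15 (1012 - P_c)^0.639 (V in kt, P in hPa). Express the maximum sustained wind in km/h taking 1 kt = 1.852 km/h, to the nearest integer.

223 km/h

ΔP = 1012 − 907 = 105 mb.
V ≈ 6.15 × 105^0.639 = 6.15 × 19.568 ≈ 120.341 kt.
120.341 × 1.852 ≈ 222.87 km/h → 223 km/h.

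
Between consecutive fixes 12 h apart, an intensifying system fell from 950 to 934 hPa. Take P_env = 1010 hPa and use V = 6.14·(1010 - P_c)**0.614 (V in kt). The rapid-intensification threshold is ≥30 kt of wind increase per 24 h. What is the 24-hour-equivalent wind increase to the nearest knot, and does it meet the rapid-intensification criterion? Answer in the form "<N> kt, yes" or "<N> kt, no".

24 kt, no

V₁: ΔP = 60, V ≈ 6.14 × 60^0.614 ≈ 75.85 kt.
V₂: ΔP = 76, V ≈ 6.14 × 76^0.614 ≈ 87.70 kt.
ΔV over 12 h = 11.85 kt → 24 h equivalent = 11.85 × 24/12 ≈ 23.70 kt.
24 kt < 30 kt ⇒ not rapid intensification.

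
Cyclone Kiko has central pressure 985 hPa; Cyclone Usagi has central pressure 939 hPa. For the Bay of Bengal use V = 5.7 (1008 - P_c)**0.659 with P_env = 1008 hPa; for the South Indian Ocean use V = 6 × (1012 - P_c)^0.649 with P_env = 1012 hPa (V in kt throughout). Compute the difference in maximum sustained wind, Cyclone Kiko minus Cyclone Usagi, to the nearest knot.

-52 kt

Cyclone Kiko: ΔP = 23; V ≈ 5.7 × 23^0.659 ≈ 45.00 kt.
Cyclone Usagi: ΔP = 73; V ≈ 6 × 73^0.649 ≈ 97.15 kt.
Difference ≈ 45.00 − 97.15 = -52.15 → -52 kt.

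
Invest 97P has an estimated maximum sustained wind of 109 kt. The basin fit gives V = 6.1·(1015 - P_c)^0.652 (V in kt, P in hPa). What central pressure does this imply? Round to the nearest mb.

932 mb

ΔP = (V / 6.1)^(1/0.652) = (109/6.1)^1.534.
109/6.1 = 17.869; 17.869^1.534 ≈ 83.25 mb.
P_c = 1015 − 83.25 = 931.75 ≈ 932 mb.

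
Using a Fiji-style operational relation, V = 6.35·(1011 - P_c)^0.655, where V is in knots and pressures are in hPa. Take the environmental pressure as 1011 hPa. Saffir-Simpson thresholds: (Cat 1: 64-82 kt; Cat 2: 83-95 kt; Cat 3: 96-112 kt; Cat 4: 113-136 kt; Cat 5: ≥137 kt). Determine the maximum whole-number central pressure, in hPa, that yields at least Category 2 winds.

960 hPa

Category 2 begins at V = 83 kt.
Required ΔP = (83/6.35)^(1/0.655) = 13.071^1.527 ≈ 50.62 hPa.
P_c ≤ 1011 − 50.62 = 960.38, so the highest integer P_c is 960 hPa.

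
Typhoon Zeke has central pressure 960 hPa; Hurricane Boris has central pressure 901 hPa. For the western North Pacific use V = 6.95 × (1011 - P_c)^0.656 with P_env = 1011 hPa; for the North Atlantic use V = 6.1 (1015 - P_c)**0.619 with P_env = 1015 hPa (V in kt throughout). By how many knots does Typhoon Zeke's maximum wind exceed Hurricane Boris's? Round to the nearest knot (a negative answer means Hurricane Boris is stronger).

-23 kt

Typhoon Zeke: ΔP = 51; V ≈ 6.95 × 51^0.656 ≈ 91.65 kt.
Hurricane Boris: ΔP = 114; V ≈ 6.1 × 114^0.619 ≈ 114.43 kt.
Difference ≈ 91.65 − 114.43 = -22.78 → -23 kt.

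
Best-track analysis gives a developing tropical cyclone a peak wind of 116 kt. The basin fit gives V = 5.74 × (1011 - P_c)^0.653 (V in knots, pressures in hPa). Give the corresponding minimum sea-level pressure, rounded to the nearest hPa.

911 hPa

ΔP = (V / 5.74)^(1/0.653) = (116/5.74)^1.531.
116/5.74 = 20.209; 20.209^1.531 ≈ 99.84 hPa.
P_c = 1011 − 99.84 = 911.16 ≈ 911 hPa.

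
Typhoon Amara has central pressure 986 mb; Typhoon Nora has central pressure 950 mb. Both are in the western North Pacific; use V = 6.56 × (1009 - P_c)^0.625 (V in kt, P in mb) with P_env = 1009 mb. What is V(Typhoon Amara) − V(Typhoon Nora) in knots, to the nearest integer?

-37 kt

Typhoon Amara: ΔP = 23; V ≈ 6.56 × 23^0.625 ≈ 46.56 kt.
Typhoon Nora: ΔP = 59; V ≈ 6.56 × 59^0.625 ≈ 83.89 kt.
Difference ≈ 46.56 − 83.89 = -37.33 → -37 kt.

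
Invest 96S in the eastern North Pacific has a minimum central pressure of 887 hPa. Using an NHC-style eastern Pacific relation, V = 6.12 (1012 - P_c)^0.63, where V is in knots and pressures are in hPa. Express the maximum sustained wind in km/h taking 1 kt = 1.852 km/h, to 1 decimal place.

237.4 km/h

ΔP = 1012 − 887 = 125 hPa.
V ≈ 6.12 × 125^0.63 = 6.12 × 20.944 ≈ 128.175 kt.
128.175 × 1.852 ≈ 237.38 km/h → 237.4 km/h.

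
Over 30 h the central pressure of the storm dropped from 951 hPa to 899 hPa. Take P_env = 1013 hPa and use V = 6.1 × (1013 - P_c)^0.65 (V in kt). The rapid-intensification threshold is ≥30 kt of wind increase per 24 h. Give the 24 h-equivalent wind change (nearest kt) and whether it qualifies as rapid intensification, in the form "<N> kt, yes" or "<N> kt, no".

35 kt, yes

V₁: ΔP = 62, V ≈ 6.1 × 62^0.65 ≈ 89.20 kt.
V₂: ΔP = 114, V ≈ 6.1 × 114^0.65 ≈ 132.53 kt.
ΔV over 30 h = 43.33 kt → 24 h equivalent = 43.33 × 24/30 ≈ 34.66 kt.
35 kt ≥ 30 kt ⇒ rapid intensification.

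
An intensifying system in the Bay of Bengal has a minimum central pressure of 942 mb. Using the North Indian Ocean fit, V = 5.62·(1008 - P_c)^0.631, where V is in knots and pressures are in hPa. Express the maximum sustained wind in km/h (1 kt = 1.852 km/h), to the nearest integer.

146 km/h

ΔP = 1008 − 942 = 66 mb.
V ≈ 5.62 × 66^0.631 = 5.62 × 14.065 ≈ 79.044 kt.
79.044 × 1.852 ≈ 146.39 km/h → 146 km/h.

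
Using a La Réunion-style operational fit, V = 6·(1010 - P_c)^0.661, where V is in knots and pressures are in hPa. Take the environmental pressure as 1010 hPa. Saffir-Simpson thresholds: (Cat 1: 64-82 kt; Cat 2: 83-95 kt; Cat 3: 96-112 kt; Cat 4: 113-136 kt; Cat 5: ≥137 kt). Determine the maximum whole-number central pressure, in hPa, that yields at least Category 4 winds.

925 hPa

Category 4 begins at V = 113 kt.
Required ΔP = (113/6)^(1/0.661) = 18.833^1.513 ≈ 84.88 hPa.
P_c ≤ 1010 − 84.88 = 925.12, so the highest integer P_c is 925 hPa.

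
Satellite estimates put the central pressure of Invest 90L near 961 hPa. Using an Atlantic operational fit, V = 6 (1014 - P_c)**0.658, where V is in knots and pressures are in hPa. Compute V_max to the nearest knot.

ΔP = 1014 − 961 = 53 hPa.
53^0.658 ≈ 13.632.
V ≈ 6 × 13.632 ≈ 81.8 kt.

82 kt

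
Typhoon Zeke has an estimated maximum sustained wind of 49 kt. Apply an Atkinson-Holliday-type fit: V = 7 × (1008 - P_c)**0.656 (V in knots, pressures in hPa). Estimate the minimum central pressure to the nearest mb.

ΔP = (V / 7)^(1/0.656) = (49/7)^1.524.
49/7 = 7.000; 7.000^1.524 ≈ 19.42 mb.
P_c = 1008 − 19.42 = 988.58 ≈ 989 mb.

989 mb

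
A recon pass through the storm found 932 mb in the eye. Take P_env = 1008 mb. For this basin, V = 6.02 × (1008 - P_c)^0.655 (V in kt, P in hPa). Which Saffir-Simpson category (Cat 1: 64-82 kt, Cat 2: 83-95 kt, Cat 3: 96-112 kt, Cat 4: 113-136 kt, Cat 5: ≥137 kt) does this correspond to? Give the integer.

3

ΔP = 1008 − 932 = 76 mb.
V ≈ 6.02 × 76^0.655 = 6.02 × 17.06 ≈ 103 kt.
103 kt falls in the Category 3 band.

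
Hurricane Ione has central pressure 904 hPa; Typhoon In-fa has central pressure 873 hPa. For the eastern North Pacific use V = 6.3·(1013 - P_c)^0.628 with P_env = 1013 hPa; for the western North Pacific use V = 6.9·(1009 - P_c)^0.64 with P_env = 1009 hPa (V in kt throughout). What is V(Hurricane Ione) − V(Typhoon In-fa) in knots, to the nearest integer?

Hurricane Ione: ΔP = 109; V ≈ 6.3 × 109^0.628 ≈ 119.91 kt.
Typhoon In-fa: ΔP = 136; V ≈ 6.9 × 136^0.64 ≈ 160.07 kt.
Difference ≈ 119.91 − 160.07 = -40.16 → -40 kt.

-40 kt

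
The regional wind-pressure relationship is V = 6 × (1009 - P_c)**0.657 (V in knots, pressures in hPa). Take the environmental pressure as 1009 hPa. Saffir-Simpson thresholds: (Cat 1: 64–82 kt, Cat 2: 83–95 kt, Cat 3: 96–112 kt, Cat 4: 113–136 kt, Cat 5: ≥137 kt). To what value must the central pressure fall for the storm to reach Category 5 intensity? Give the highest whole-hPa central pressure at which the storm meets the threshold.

892 hPa

Category 5 begins at V = 137 kt.
Required ΔP = (137/6)^(1/0.657) = 22.833^1.522 ≈ 116.91 hPa.
P_c ≤ 1009 − 116.91 = 892.09, so the highest integer P_c is 892 hPa.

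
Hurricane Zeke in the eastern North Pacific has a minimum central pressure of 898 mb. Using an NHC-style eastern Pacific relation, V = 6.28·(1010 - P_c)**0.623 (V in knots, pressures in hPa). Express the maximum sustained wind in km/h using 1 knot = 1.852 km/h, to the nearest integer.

ΔP = 1010 − 898 = 112 mb.
V ≈ 6.28 × 112^0.623 = 6.28 × 18.909 ≈ 118.747 kt.
118.747 × 1.852 ≈ 219.92 km/h → 220 km/h.

220 km/h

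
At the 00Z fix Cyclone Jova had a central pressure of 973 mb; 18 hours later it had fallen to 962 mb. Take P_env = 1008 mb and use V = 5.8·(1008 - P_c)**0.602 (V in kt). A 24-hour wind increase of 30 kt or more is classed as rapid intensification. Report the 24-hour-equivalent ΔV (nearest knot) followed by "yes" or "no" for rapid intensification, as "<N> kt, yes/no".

V₁: ΔP = 35, V ≈ 5.8 × 35^0.602 ≈ 49.31 kt.
V₂: ΔP = 46, V ≈ 5.8 × 46^0.602 ≈ 58.13 kt.
ΔV over 18 h = 8.82 kt → 24 h equivalent = 8.82 × 24/18 ≈ 11.76 kt.
12 kt < 30 kt ⇒ not rapid intensification.

12 kt, no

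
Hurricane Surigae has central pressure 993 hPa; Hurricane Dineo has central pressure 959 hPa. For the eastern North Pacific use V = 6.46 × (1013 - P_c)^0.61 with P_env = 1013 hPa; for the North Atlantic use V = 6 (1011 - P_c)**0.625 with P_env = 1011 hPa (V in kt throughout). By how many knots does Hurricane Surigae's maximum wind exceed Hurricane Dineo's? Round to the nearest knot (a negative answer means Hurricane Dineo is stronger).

Hurricane Surigae: ΔP = 20; V ≈ 6.46 × 20^0.61 ≈ 40.17 kt.
Hurricane Dineo: ΔP = 52; V ≈ 6 × 52^0.625 ≈ 70.90 kt.
Difference ≈ 40.17 − 70.90 = -30.73 → -31 kt.

-31 kt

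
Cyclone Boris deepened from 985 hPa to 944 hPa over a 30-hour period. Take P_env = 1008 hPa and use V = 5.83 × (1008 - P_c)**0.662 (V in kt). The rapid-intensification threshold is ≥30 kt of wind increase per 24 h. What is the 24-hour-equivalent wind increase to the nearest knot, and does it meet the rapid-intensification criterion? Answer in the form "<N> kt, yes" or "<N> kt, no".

36 kt, yes

V₁: ΔP = 23, V ≈ 5.83 × 23^0.662 ≈ 46.47 kt.
V₂: ΔP = 64, V ≈ 5.83 × 64^0.662 ≈ 91.49 kt.
ΔV over 30 h = 45.02 kt → 24 h equivalent = 45.02 × 24/30 ≈ 36.02 kt.
36 kt ≥ 30 kt ⇒ rapid intensification.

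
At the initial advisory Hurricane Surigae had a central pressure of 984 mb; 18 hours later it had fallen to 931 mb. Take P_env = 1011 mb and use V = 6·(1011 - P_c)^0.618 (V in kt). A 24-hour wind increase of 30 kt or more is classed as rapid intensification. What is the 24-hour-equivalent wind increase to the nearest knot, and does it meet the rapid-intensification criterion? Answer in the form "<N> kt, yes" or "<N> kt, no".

V₁: ΔP = 27, V ≈ 6 × 27^0.618 ≈ 46.00 kt.
V₂: ΔP = 80, V ≈ 6 × 80^0.618 ≈ 90.00 kt.
ΔV over 18 h = 44.00 kt → 24 h equivalent = 44.00 × 24/18 ≈ 58.67 kt.
59 kt ≥ 30 kt ⇒ rapid intensification.

59 kt, yes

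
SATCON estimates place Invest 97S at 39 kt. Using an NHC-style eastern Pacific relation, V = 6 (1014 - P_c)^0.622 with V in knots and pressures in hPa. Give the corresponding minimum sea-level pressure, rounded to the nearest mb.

994 mb

ΔP = (V / 6)^(1/0.622) = (39/6)^1.608.
39/6 = 6.500; 6.500^1.608 ≈ 20.27 mb.
P_c = 1014 − 20.27 = 993.73 ≈ 994 mb.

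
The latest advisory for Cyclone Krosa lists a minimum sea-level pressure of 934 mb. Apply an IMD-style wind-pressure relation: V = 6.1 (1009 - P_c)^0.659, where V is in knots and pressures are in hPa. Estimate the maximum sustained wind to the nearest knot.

105 kt

ΔP = 1009 − 934 = 75 mb.
75^0.659 ≈ 17.205.
V ≈ 6.1 × 17.205 ≈ 105.0 kt.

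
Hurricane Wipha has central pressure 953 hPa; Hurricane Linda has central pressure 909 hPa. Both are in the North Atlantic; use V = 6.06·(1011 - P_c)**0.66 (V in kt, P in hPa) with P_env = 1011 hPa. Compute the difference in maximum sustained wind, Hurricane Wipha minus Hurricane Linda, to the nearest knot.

Hurricane Wipha: ΔP = 58; V ≈ 6.06 × 58^0.66 ≈ 88.38 kt.
Hurricane Linda: ΔP = 102; V ≈ 6.06 × 102^0.66 ≈ 128.28 kt.
Difference ≈ 88.38 − 128.28 = -39.90 → -40 kt.

-40 kt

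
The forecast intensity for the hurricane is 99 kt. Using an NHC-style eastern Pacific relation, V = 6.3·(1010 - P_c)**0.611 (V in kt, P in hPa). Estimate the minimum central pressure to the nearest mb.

ΔP = (V / 6.3)^(1/0.611) = (99/6.3)^1.637.
99/6.3 = 15.714; 15.714^1.637 ≈ 90.77 mb.
P_c = 1010 − 90.77 = 919.23 ≈ 919 mb.

919 mb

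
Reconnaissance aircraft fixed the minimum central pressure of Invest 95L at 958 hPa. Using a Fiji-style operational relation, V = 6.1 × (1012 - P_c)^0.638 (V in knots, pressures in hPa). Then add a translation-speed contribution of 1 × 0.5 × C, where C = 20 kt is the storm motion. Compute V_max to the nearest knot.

ΔP = 1012 − 958 = 54 hPa.
54^0.638 ≈ 12.743.
V ≈ 6.1 × 12.743 ≈ 77.7 kt.
Translation term: 1 × 0.5 × 20 = 10 kt.
Corrected V ≈ 87.7 kt → 88 kt.

88 kt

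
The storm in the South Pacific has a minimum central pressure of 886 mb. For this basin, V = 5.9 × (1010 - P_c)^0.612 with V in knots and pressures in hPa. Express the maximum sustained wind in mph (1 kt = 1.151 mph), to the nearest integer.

ΔP = 1010 − 886 = 124 mb.
V ≈ 5.9 × 124^0.612 = 5.9 × 19.106 ≈ 112.727 kt.
112.727 × 1.151 ≈ 129.75 mph → 130 mph.

130 mph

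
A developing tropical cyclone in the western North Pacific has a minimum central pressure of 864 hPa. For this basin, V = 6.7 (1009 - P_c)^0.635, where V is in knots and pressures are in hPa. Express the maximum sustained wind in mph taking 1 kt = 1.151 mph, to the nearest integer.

ΔP = 1009 − 864 = 145 hPa.
V ≈ 6.7 × 145^0.635 = 6.7 × 23.576 ≈ 157.959 kt.
157.959 × 1.151 ≈ 181.81 mph → 182 mph.

182 mph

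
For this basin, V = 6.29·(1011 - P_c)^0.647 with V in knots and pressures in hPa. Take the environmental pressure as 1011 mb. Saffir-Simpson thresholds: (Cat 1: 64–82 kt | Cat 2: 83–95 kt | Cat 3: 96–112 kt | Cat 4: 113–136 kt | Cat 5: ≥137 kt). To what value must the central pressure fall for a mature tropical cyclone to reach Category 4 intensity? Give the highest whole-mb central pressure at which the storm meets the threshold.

924 mb

Category 4 begins at V = 113 kt.
Required ΔP = (113/6.29)^(1/0.647) = 17.965^1.546 ≈ 86.86 mb.
P_c ≤ 1011 − 86.86 = 924.14, so the highest integer P_c is 924 mb.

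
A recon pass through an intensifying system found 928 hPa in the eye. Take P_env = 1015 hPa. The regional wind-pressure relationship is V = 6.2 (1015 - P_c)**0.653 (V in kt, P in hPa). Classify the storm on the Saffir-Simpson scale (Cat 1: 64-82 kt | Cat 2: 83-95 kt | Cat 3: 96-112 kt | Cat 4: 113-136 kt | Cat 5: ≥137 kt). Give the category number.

ΔP = 1015 − 928 = 87 hPa.
V ≈ 6.2 × 87^0.653 = 6.2 × 18.47 ≈ 115 kt.
115 kt falls in the Category 4 band.

4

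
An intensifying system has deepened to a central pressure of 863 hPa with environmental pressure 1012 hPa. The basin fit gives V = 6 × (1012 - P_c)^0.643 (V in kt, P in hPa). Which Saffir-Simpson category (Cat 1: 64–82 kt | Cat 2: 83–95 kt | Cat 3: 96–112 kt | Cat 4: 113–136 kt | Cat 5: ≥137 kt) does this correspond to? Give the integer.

ΔP = 1012 − 863 = 149 hPa.
V ≈ 6 × 149^0.643 = 6 × 24.97 ≈ 150 kt.
150 kt falls in the Category 5 band.

5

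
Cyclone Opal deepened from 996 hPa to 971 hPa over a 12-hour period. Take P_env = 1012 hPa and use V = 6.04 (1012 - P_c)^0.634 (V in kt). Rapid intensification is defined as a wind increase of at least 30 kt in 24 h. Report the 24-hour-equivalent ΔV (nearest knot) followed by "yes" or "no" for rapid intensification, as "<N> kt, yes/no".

57 kt, yes

V₁: ΔP = 16, V ≈ 6.04 × 16^0.634 ≈ 35.03 kt.
V₂: ΔP = 41, V ≈ 6.04 × 41^0.634 ≈ 63.61 kt.
ΔV over 12 h = 28.58 kt → 24 h equivalent = 28.58 × 24/12 ≈ 57.16 kt.
57 kt ≥ 30 kt ⇒ rapid intensification.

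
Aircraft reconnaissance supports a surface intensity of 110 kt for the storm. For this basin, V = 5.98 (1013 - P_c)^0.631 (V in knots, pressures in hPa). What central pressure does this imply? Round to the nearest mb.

ΔP = (V / 5.98)^(1/0.631) = (110/5.98)^1.585.
110/5.98 = 18.395; 18.395^1.585 ≈ 100.99 mb.
P_c = 1013 − 100.99 = 912.01 ≈ 912 mb.

912 mb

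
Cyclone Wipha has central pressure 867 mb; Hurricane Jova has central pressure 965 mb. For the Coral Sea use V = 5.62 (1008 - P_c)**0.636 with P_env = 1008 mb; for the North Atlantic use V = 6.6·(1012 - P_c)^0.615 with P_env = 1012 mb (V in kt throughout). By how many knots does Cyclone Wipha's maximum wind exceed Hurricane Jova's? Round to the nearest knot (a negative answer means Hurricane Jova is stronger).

Cyclone Wipha: ΔP = 141; V ≈ 5.62 × 141^0.636 ≈ 130.81 kt.
Hurricane Jova: ΔP = 47; V ≈ 6.6 × 47^0.615 ≈ 70.45 kt.
Difference ≈ 130.81 − 70.45 = 60.36 → 60 kt.

60 kt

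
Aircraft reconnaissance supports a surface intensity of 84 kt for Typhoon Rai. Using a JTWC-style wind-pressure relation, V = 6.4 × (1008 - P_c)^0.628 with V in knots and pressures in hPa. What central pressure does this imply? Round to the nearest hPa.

948 hPa

ΔP = (V / 6.4)^(1/0.628) = (84/6.4)^1.592.
84/6.4 = 13.125; 13.125^1.592 ≈ 60.31 hPa.
P_c = 1008 − 60.31 = 947.69 ≈ 948 hPa.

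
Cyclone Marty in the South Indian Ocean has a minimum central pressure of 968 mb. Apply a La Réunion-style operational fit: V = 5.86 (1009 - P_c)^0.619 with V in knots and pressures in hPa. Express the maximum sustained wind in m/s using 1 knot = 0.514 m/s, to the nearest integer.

30 m/s

ΔP = 1009 − 968 = 41 mb.
V ≈ 5.86 × 41^0.619 = 5.86 × 9.961 ≈ 58.373 kt.
58.373 × 0.514 ≈ 30.00 m/s → 30 m/s.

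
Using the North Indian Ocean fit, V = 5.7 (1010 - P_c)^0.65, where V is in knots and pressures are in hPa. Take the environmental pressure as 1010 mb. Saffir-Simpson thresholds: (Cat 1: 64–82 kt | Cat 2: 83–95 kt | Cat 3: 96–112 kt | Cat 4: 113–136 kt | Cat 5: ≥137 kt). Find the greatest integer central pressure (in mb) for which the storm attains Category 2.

Category 2 begins at V = 83 kt.
Required ΔP = (83/5.7)^(1/0.65) = 14.561^1.538 ≈ 61.59 mb.
P_c ≤ 1010 − 61.59 = 948.41, so the highest integer P_c is 948 mb.

948 mb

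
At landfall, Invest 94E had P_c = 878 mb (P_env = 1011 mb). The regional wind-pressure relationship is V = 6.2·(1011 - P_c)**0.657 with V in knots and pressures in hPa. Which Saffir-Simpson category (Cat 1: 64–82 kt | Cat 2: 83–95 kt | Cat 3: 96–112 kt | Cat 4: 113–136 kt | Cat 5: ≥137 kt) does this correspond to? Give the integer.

5

ΔP = 1011 − 878 = 133 mb.
V ≈ 6.2 × 133^0.657 = 6.2 × 24.85 ≈ 154 kt.
154 kt falls in the Category 5 band.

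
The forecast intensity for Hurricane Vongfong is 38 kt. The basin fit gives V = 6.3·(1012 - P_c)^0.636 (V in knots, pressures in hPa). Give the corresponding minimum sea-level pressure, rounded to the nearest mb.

995 mb

ΔP = (V / 6.3)^(1/0.636) = (38/6.3)^1.572.
38/6.3 = 6.032; 6.032^1.572 ≈ 16.87 mb.
P_c = 1012 − 16.87 = 995.13 ≈ 995 mb.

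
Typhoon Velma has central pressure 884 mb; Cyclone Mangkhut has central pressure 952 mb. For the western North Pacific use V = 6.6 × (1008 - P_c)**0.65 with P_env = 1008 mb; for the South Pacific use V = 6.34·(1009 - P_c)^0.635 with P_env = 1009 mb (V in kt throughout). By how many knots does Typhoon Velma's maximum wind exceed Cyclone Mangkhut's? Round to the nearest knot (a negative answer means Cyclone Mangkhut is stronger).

Typhoon Velma: ΔP = 124; V ≈ 6.6 × 124^0.65 ≈ 151.45 kt.
Cyclone Mangkhut: ΔP = 57; V ≈ 6.34 × 57^0.635 ≈ 82.62 kt.
Difference ≈ 151.45 − 82.62 = 68.83 → 69 kt.

69 kt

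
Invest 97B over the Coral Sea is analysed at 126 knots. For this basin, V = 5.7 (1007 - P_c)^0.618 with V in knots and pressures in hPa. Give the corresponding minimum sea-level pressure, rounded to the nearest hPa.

857 hPa

ΔP = (V / 5.7)^(1/0.618) = (126/5.7)^1.618.
126/5.7 = 22.105; 22.105^1.618 ≈ 149.82 hPa.
P_c = 1007 − 149.82 = 857.18 ≈ 857 hPa.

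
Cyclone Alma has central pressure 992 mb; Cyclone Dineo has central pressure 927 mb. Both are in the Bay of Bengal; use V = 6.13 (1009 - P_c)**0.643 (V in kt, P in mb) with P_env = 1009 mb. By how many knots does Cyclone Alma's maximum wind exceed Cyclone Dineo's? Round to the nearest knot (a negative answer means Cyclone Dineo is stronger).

Cyclone Alma: ΔP = 17; V ≈ 6.13 × 17^0.643 ≈ 37.90 kt.
Cyclone Dineo: ΔP = 82; V ≈ 6.13 × 82^0.643 ≈ 104.24 kt.
Difference ≈ 37.90 − 104.24 = -66.34 → -66 kt.

-66 kt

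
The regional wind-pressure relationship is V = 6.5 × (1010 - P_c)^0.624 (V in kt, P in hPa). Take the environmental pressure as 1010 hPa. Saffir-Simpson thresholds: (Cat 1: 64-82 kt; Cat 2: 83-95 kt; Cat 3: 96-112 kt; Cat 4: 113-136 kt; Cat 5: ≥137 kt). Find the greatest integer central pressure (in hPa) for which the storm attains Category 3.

935 hPa

Category 3 begins at V = 96 kt.
Required ΔP = (96/6.5)^(1/0.624) = 14.769^1.603 ≈ 74.81 hPa.
P_c ≤ 1010 − 74.81 = 935.19, so the highest integer P_c is 935 hPa.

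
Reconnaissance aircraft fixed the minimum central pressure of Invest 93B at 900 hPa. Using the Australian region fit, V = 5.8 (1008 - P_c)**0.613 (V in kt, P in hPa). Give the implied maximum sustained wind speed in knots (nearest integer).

102 kt

ΔP = 1008 − 900 = 108 hPa.
108^0.613 ≈ 17.640.
V ≈ 5.8 × 17.640 ≈ 102.3 kt.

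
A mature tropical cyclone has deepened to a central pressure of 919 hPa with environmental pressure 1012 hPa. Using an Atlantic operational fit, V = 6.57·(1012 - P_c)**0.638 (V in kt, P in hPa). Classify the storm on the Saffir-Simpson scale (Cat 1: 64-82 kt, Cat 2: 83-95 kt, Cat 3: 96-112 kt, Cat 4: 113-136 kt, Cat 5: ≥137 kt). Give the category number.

ΔP = 1012 − 919 = 93 hPa.
V ≈ 6.57 × 93^0.638 = 6.57 × 18.03 ≈ 118 kt.
118 kt falls in the Category 4 band.

4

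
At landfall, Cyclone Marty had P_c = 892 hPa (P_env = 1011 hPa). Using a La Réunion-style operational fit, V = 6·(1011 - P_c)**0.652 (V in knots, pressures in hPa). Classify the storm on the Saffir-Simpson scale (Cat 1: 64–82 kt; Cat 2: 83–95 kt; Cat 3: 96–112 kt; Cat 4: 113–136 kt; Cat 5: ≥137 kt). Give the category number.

ΔP = 1011 − 892 = 119 hPa.
V ≈ 6 × 119^0.652 = 6 × 22.56 ≈ 135 kt.
135 kt falls in the Category 4 band.

4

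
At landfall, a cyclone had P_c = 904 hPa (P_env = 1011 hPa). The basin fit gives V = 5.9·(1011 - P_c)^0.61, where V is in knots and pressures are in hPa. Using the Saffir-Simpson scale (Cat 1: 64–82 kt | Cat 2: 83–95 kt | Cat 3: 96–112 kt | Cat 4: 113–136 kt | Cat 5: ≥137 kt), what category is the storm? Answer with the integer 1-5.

3

ΔP = 1011 − 904 = 107 hPa.
V ≈ 5.9 × 107^0.61 = 5.9 × 17.30 ≈ 102 kt.
102 kt falls in the Category 3 band.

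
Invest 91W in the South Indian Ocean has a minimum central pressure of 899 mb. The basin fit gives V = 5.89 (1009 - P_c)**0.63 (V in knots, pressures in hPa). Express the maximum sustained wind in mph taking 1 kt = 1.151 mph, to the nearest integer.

131 mph

ΔP = 1009 − 899 = 110 mb.
V ≈ 5.89 × 110^0.63 = 5.89 × 19.323 ≈ 113.813 kt.
113.813 × 1.151 ≈ 131.00 mph → 131 mph.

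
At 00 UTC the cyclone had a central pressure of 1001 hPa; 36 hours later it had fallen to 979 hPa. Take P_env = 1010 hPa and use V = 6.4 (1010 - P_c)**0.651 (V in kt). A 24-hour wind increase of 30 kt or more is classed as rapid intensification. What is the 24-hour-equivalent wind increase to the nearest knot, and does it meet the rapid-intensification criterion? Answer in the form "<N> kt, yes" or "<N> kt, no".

22 kt, no

V₁: ΔP = 9, V ≈ 6.4 × 9^0.651 ≈ 26.75 kt.
V₂: ΔP = 31, V ≈ 6.4 × 31^0.651 ≈ 59.85 kt.
ΔV over 36 h = 33.10 kt → 24 h equivalent = 33.10 × 24/36 ≈ 22.07 kt.
22 kt < 30 kt ⇒ not rapid intensification.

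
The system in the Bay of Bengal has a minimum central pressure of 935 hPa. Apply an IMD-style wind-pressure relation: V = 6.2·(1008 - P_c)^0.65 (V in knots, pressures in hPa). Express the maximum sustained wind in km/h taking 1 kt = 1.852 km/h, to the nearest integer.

187 km/h

ΔP = 1008 − 935 = 73 hPa.
V ≈ 6.2 × 73^0.65 = 6.2 × 16.261 ≈ 100.821 kt.
100.821 × 1.852 ≈ 186.72 km/h → 187 km/h.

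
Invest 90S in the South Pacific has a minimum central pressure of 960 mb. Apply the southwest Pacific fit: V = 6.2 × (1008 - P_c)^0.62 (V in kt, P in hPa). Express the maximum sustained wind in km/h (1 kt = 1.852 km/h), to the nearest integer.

127 km/h

ΔP = 1008 − 960 = 48 mb.
V ≈ 6.2 × 48^0.62 = 6.2 × 11.025 ≈ 68.354 kt.
68.354 × 1.852 ≈ 126.59 km/h → 127 km/h.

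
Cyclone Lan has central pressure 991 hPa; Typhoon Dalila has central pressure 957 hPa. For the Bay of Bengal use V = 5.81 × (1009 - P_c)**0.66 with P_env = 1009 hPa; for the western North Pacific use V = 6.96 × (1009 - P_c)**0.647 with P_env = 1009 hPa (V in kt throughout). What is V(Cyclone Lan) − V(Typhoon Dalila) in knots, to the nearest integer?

-51 kt

Cyclone Lan: ΔP = 18; V ≈ 5.81 × 18^0.66 ≈ 39.14 kt.
Typhoon Dalila: ΔP = 52; V ≈ 6.96 × 52^0.647 ≈ 89.71 kt.
Difference ≈ 39.14 − 89.71 = -50.57 → -51 kt.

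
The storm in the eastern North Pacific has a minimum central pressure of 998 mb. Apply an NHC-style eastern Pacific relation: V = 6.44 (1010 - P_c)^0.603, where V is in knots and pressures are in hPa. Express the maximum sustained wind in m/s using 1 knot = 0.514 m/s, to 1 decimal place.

14.8 m/s

ΔP = 1010 − 998 = 12 mb.
V ≈ 6.44 × 12^0.603 = 6.44 × 4.475 ≈ 28.816 kt.
28.816 × 0.514 ≈ 14.81 m/s → 14.8 m/s.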